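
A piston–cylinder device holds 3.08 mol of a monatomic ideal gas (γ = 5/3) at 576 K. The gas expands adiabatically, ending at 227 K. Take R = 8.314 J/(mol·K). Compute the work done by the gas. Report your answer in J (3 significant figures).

W ≈ 13400 J

Adiabatic ⇒ Q = 0, so W_by = −ΔU = nCᵥ(T₁ − T₂).
Cᵥ = 3R/2 = 12.47 J/(mol·K).
W = (3.08)(12.47)(576 − 227) = 13405 J.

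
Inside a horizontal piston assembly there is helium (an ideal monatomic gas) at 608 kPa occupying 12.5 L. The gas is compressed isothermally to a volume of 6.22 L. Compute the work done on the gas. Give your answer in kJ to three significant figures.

W ≈ 5.30 kJ

Isothermal: W = nRT ln(V₂/V₁) = P₁V₁ ln(V₂/V₁).
P₁V₁ = (608 kPa)(12.5 L) = 7600 J.
W = 7600 × ln(6.22/12.5) = 7600 × -0.698
W_by_gas = -5304 J; work on gas = −W_by = 5304 J.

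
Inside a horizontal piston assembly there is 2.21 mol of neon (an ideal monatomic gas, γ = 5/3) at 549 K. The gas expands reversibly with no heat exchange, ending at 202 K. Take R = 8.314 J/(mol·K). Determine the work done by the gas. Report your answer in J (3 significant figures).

Adiabatic ⇒ Q = 0, so W_by = −ΔU = nCᵥ(T₁ − T₂).
Cᵥ = 3R/2 = 12.47 J/(mol·K).
W = (2.21)(12.47)(549 − 202) = 9564 J.

W ≈ 9560 J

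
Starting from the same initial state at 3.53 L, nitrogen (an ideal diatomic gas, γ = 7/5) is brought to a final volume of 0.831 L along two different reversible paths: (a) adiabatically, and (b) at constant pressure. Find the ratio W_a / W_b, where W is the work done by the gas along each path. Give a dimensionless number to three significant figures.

Path (a) adiabatic: W = P₁V₁(1 − (V₁/V₂)^(γ−1))/(γ−1) → W_a/(P₁V₁) = -1.959.
Path (b) isobaric: W = P₁(V₂ − V₁) → W_b/(P₁V₁) = -0.7646.
W_a / W_b = -1.959 / -0.7646 = 2.562.

W_a / W_b ≈ 2.56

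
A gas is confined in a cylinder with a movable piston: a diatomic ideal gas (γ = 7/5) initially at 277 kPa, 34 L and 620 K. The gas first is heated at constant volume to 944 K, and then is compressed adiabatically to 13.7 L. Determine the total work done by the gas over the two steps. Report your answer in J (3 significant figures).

Step 1 (isochoric): W = 0 (constant volume).
After step 1: P = 421.8 kPa (V unchanged).
Step 2 (adiabatic): W = (P₁V₁ − P₂V₂)/(γ−1) = (14340 − 20627)/0.4 = -15719 J.
W_total = 0 − 15719 = -15719 J.

W_total ≈ -15700 J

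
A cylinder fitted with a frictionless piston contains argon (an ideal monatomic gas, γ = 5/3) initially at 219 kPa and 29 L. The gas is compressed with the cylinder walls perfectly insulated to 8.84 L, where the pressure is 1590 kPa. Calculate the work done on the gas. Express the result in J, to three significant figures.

Adiabatic: W = (P₁V₁ − P₂V₂)/(γ − 1) with γ = 5/3.
P₁V₁ = 6351 J, P₂V₂ = 14056 J.
W = (6351 − 14056) / 0.6667 = -11557 J.
Work on gas = −W_by = 11557 J.

W ≈ 11600 J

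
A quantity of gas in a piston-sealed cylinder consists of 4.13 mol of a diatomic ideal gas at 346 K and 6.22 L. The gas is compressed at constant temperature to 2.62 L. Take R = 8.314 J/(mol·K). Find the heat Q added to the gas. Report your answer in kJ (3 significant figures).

Q ≈ -10.3 kJ

Isothermal ⇒ ΔU = 0, so Q = W = nRT ln(V₂/V₁).
Q = (4.13)(8.314)(346) ln(2.62/6.22) = 11881 × -0.8646 = -10272 J.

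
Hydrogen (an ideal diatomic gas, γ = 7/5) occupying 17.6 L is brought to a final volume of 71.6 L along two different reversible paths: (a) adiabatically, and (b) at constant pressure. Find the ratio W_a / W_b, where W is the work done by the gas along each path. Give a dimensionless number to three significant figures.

W_a / W_b ≈ 0.350

Path (a) adiabatic: W = P₁V₁(1 − (V₁/V₂)^(γ−1))/(γ−1) → W_a/(P₁V₁) = 1.074.
Path (b) isobaric: W = P₁(V₂ − V₁) → W_b/(P₁V₁) = 3.068.
W_a / W_b = 1.074 / 3.068 = 0.35.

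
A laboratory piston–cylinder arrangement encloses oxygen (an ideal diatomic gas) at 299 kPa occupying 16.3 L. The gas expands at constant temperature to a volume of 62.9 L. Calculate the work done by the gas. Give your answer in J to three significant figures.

Isothermal: W = nRT ln(V₂/V₁) = P₁V₁ ln(V₂/V₁).
P₁V₁ = (299 kPa)(16.3 L) = 4874 J.
W = 4874 × ln(62.9/16.3) = 4874 × 1.35
W_by_gas = 6581 J.

W ≈ 6580 J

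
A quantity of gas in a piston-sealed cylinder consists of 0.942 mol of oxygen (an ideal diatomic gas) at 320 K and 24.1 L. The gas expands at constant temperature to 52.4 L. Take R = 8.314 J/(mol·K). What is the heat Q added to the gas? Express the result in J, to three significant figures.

Q ≈ 1950 J

Isothermal ⇒ ΔU = 0, so Q = W = nRT ln(V₂/V₁).
Q = (0.942)(8.314)(320) ln(52.4/24.1) = 2506 × 0.7767 = 1947 J.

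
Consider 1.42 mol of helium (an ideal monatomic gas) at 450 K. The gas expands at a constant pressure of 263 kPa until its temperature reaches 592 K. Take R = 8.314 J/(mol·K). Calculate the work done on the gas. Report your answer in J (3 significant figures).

Isobaric: W = P ΔV = nR ΔT.
W = (1.42)(8.314)(592 − 450) = 1676 J.
Work on gas = −W_by = -1676 J.

W ≈ -1680 J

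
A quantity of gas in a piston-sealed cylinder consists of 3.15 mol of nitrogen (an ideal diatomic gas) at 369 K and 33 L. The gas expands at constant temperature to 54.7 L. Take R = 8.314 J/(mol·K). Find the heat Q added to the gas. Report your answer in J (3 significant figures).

Q ≈ 4880 J

Isothermal ⇒ ΔU = 0, so Q = W = nRT ln(V₂/V₁).
Q = (3.15)(8.314)(369) ln(54.7/33) = 9664 × 0.5054 = 4884 J.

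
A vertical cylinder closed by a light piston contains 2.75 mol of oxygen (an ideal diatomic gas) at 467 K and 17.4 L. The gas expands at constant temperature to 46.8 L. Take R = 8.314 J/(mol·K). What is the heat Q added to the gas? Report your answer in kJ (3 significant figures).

Isothermal ⇒ ΔU = 0, so Q = W = nRT ln(V₂/V₁).
Q = (2.75)(8.314)(467) ln(46.8/17.4) = 10677 × 0.9894 = 10564 J.

Q ≈ 10.6 kJ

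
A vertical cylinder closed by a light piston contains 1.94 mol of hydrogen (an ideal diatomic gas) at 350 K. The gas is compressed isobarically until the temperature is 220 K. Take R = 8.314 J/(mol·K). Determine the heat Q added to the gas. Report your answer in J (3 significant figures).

Q ≈ -7340 J

Isobaric: W = nRΔT = (1.94)(8.314)(-130) = -2097 J.
ΔU = nCᵥΔT with Cᵥ = 5R/2: ΔU = (1.94)(20.79)(-130) = -5242 J.
Q = ΔU + W = -5242 − 2097 = -7339 J.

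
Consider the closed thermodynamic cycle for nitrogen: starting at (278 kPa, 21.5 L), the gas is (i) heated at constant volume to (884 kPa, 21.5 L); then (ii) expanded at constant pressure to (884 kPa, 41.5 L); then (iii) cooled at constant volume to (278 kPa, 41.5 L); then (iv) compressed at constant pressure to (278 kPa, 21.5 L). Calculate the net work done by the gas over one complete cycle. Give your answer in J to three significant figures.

W_net ≈ 12100 J

Constant-volume legs do no work.
W(ii) = (884)(41.5 − 21.5) = 17680 J; W(iv) = (278)(21.5 − 41.5) = -5560 J.
W_net = 17680 − 5560 = 12120 J (the clockwise enclosed area).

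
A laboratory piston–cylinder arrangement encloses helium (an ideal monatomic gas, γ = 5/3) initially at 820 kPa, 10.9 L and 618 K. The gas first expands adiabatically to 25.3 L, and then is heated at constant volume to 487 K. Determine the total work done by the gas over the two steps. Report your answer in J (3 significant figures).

W_total ≈ 5760 J

Step 1 (adiabatic): W = (P₁V₁ − P₂V₂)/(γ−1) = (8938 − 5099)/0.667 = 5759 J.
Step 2 (isochoric): W = 0 (constant volume).
W_total = 5759 + 0 = 5759 J.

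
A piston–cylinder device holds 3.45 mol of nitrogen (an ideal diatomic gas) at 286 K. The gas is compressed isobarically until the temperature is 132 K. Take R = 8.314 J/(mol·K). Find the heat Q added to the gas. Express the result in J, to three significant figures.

Q ≈ -15500 J

Isobaric: W = nRΔT = (3.45)(8.314)(-154) = -4417 J.
ΔU = nCᵥΔT with Cᵥ = 5R/2: ΔU = (3.45)(20.79)(-154) = -11043 J.
Q = ΔU + W = -11043 − 4417 = -15460 J.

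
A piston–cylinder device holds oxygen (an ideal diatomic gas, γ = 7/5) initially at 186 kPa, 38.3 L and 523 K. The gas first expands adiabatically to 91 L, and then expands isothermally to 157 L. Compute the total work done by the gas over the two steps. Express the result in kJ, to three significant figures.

Step 1 (adiabatic): W = (P₁V₁ − P₂V₂)/(γ−1) = (7124 − 5039)/0.4 = 5211 J.
After step 1: P = 55.38 kPa, V = 91 L, T = 370 K.
Step 2 (isothermal): W = P₁V₁ ln(V₂/V₁) = (5039) ln(157/91) = 2748 J.
W_total = 5211 + 2748 = 7960 J.

W_total ≈ 7.96 kJ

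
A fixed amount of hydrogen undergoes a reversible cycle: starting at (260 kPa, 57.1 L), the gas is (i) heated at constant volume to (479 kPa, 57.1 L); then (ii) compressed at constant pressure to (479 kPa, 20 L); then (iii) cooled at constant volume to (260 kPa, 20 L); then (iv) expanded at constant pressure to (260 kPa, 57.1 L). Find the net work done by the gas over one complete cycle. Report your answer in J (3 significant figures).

Constant-volume legs do no work.
W(ii) = (479)(20 − 57.1) = -17771 J; W(iv) = (260)(57.1 − 20) = 9646 J.
W_net = -17771 + 9646 = -8125 J (the counter-clockwise enclosed area).

W_net ≈ -8120 J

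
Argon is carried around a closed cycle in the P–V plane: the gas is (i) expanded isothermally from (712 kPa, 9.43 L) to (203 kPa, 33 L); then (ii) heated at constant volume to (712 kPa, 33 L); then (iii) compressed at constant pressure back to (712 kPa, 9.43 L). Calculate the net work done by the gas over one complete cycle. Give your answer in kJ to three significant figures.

Leg (i): W = PᵢVᵢ ln(V_f/Vᵢ) = (6714) ln(33/9.43) = 8410 J.
Leg (ii): W = 0.
Leg (iii): W = PΔV = (712)(9.43 − 33) = -16782 J.
W_net = 8410 − 16782 = -8372 J.

W_net ≈ -8.37 kJ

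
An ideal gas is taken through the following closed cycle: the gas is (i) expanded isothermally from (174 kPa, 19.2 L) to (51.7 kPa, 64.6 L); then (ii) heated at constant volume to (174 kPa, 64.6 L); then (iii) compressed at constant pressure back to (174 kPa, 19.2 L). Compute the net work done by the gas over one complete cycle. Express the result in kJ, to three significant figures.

W_net ≈ -3.85 kJ

Leg (i): W = PᵢVᵢ ln(V_f/Vᵢ) = (3341) ln(64.6/19.2) = 4053 J.
Leg (ii): W = 0.
Leg (iii): W = PΔV = (174)(19.2 − 64.6) = -7900 J.
W_net = 4053 − 7900 = -3846 J.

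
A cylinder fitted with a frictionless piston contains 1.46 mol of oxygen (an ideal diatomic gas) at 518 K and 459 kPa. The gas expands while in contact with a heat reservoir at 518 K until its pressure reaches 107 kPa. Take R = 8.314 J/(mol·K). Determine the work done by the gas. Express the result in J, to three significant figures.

W ≈ 9160 J

Isothermal process: W = nRT ln(V₂/V₁) = nRT ln(P₁/P₂).
W = (1.46)(8.314)(518) × ln(459/107)
  = 6288 × ln(4.29) = 6288 × 1.456
W_by_gas = 9156 J.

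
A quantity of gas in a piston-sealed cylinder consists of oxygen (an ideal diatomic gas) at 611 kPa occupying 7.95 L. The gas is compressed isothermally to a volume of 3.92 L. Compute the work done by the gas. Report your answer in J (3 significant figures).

Isothermal: W = nRT ln(V₂/V₁) = P₁V₁ ln(V₂/V₁).
P₁V₁ = (611 kPa)(7.95 L) = 4857 J.
W = 4857 × ln(3.92/7.95) = 4857 × -0.7071
W_by_gas = -3435 J.

W ≈ -3430 J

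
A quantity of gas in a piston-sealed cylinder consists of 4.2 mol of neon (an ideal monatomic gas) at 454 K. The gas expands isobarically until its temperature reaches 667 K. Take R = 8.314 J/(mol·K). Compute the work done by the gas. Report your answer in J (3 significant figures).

W ≈ 7440 J

Isobaric: W = P ΔV = nR ΔT.
W = (4.2)(8.314)(667 − 454) = 7438 J.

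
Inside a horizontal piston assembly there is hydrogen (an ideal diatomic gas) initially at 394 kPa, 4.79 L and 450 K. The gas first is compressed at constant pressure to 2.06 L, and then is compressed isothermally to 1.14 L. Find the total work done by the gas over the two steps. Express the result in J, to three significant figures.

Step 1 (isobaric): W = PΔV = (394 kPa)(2.06 − 4.79 L) = -1076 J.
After step 1: P = 394 kPa, V = 2.06 L, T = 193.5 K.
Step 2 (isothermal): W = P₁V₁ ln(V₂/V₁) = (811.6) ln(1.14/2.06) = -480.2 J.
W_total = -1076 − 480.2 = -1556 J.

W_total ≈ -1560 J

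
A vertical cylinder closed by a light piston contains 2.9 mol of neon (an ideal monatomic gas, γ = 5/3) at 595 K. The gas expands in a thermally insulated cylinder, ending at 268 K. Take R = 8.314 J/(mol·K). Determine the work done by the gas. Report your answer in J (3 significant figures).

Adiabatic ⇒ Q = 0, so W_by = −ΔU = nCᵥ(T₁ − T₂).
Cᵥ = 3R/2 = 12.47 J/(mol·K).
W = (2.9)(12.47)(595 − 268) = 11826 J.

W ≈ 11800 J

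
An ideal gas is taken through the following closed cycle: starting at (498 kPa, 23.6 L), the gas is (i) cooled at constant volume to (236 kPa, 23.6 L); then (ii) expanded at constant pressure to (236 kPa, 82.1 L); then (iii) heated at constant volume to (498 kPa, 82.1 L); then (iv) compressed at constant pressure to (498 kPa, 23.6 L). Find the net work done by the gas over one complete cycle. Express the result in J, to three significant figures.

W_net ≈ -15300 J

Constant-volume legs do no work.
W(ii) = (236)(82.1 − 23.6) = 13806 J; W(iv) = (498)(23.6 − 82.1) = -29133 J.
W_net = 13806 − 29133 = -15327 J (the counter-clockwise enclosed area).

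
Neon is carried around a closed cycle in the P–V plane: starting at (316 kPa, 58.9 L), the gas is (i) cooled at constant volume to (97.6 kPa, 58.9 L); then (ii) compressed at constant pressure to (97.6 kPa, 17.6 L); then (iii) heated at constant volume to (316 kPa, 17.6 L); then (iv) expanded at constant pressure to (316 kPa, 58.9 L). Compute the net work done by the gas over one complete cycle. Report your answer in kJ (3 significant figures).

W_net ≈ 9.02 kJ

Constant-volume legs do no work.
W(ii) = (97.6)(17.6 − 58.9) = -4031 J; W(iv) = (316)(58.9 − 17.6) = 13051 J.
W_net = -4031 + 13051 = 9020 J (the clockwise enclosed area).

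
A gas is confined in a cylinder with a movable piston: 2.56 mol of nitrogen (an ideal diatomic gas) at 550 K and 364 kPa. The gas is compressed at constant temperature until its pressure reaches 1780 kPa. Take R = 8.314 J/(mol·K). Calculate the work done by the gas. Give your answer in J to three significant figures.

Isothermal process: W = nRT ln(V₂/V₁) = nRT ln(P₁/P₂).
W = (2.56)(8.314)(550) × ln(364/1780)
  = 11706 × ln(0.2045) = 11706 × -1.587
W_by_gas = -18580 J.

W ≈ -18600 J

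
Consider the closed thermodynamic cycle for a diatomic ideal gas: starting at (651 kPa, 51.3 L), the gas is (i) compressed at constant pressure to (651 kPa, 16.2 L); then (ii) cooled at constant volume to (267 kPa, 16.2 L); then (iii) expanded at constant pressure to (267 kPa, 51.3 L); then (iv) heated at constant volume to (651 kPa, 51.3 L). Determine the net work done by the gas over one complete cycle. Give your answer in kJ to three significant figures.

Constant-volume legs do no work.
W(i) = (651)(16.2 − 51.3) = -22850 J; W(iii) = (267)(51.3 − 16.2) = 9372 J.
W_net = -22850 + 9372 = -13478 J (the counter-clockwise enclosed area).

W_net ≈ -13.5 kJ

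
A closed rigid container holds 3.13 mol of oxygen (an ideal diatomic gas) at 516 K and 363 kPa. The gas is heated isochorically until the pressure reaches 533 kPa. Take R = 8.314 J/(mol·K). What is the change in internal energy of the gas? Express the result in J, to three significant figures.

ΔU ≈ 15700 J

Constant volume ⇒ W = 0, so Q = ΔU = nCᵥΔT with Cᵥ = 5R/2 = 20.79 J/(mol·K).
At constant V, T₂/T₁ = P₂/P₁ ⇒ ΔT = T₁(P₂/P₁ − 1) = 516·(533/363 − 1) = 241.7 K.
ΔU = (3.13)(20.79)(241.7) = 15721 J.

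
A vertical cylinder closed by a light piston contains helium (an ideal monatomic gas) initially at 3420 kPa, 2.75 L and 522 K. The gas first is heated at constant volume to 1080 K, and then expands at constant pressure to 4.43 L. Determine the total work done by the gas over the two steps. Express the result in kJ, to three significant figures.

W_total ≈ 11.9 kJ

Step 1 (isochoric): W = 0 (constant volume).
After step 1: P = 7076 kPa (V unchanged).
Step 2 (isobaric): W = PΔV = (7076 kPa)(4.43 − 2.75 L) = 11887 J.
W_total = 0 + 11887 = 11887 J.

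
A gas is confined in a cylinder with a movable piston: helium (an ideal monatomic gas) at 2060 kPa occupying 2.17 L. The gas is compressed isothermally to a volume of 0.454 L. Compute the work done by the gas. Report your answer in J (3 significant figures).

W ≈ -6990 J

Isothermal: W = nRT ln(V₂/V₁) = P₁V₁ ln(V₂/V₁).
P₁V₁ = (2060 kPa)(2.17 L) = 4470 J.
W = 4470 × ln(0.454/2.17) = 4470 × -1.564
W_by_gas = -6993 J.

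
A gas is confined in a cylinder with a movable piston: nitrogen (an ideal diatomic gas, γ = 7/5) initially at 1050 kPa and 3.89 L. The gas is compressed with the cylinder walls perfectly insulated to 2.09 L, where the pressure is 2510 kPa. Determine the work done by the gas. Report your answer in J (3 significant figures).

Adiabatic: W = (P₁V₁ − P₂V₂)/(γ − 1) with γ = 7/5.
P₁V₁ = 4084 J, P₂V₂ = 5246 J.
W = (4084 − 5246) / 0.4 = -2903 J.

W ≈ -2900 J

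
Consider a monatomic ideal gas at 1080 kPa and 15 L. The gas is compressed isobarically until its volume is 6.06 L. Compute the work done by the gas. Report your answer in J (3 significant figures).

Isobaric: W = P ΔV.
W = (1080 kPa)(6.06 − 15 L) = (1080)(-8.94) = -9655 J.

W ≈ -9660 J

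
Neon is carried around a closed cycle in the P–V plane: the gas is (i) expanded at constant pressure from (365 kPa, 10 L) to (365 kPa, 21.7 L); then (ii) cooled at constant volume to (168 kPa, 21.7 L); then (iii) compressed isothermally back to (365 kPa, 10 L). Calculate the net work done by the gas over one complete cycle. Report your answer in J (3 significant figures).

Leg (i): W = PΔV = (365)(21.7 − 10) = 4270 J.
Leg (ii): W = 0.
Leg (iii): W = PᵢVᵢ ln(V_f/Vᵢ) = (3646) ln(10/21.7) = -2824 J.
W_net = 4270 − 2824 = 1446 J.

W_net ≈ 1450 J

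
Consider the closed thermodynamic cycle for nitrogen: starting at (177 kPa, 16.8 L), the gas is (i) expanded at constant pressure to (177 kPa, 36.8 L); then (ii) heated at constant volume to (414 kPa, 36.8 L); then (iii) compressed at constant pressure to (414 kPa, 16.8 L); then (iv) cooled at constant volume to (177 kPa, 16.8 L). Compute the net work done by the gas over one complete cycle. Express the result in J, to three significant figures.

Constant-volume legs do no work.
W(i) = (177)(36.8 − 16.8) = 3540 J; W(iii) = (414)(16.8 − 36.8) = -8280 J.
W_net = 3540 − 8280 = -4740 J (the counter-clockwise enclosed area).

W_net ≈ -4740 J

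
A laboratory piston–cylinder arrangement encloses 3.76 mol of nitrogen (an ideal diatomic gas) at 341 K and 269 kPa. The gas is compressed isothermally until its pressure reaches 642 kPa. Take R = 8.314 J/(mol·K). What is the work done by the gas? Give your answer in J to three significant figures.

Isothermal process: W = nRT ln(V₂/V₁) = nRT ln(P₁/P₂).
W = (3.76)(8.314)(341) × ln(269/642)
  = 10660 × ln(0.419) = 10660 × -0.8699
W_by_gas = -9273 J.

W ≈ -9270 J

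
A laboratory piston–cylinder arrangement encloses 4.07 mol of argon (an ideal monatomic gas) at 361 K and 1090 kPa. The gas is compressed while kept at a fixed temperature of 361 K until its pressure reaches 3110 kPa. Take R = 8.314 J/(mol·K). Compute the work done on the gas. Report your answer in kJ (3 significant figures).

W ≈ 12.8 kJ

Isothermal process: W = nRT ln(V₂/V₁) = nRT ln(P₁/P₂).
W = (4.07)(8.314)(361) × ln(1090/3110)
  = 12216 × ln(0.3505) = 12216 × -1.048
W_by_gas = -12807 J; work on gas = −W_by = 12807 J.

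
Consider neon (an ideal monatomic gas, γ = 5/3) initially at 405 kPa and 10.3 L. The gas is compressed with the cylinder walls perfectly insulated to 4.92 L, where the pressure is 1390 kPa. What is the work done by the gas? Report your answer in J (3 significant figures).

W ≈ -4000 J

Adiabatic: W = (P₁V₁ − P₂V₂)/(γ − 1) with γ = 5/3.
P₁V₁ = 4172 J, P₂V₂ = 6839 J.
W = (4172 − 6839) / 0.6667 = -4001 J.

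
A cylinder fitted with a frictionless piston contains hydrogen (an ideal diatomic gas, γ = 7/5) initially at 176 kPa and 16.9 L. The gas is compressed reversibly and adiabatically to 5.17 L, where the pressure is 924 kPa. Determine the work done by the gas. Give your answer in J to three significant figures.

Adiabatic: W = (P₁V₁ − P₂V₂)/(γ − 1) with γ = 7/5.
P₁V₁ = 2974 J, P₂V₂ = 4777 J.
W = (2974 − 4777) / 0.4 = -4507 J.

W ≈ -4510 J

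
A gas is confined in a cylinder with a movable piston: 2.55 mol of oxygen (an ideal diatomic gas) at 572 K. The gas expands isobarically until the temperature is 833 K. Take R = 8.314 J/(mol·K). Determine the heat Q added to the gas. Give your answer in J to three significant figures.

Q ≈ 19400 J

Isobaric: W = nRΔT = (2.55)(8.314)(261) = 5533 J.
ΔU = nCᵥΔT with Cᵥ = 5R/2: ΔU = (2.55)(20.79)(261) = 13833 J.
Q = ΔU + W = 13833 + 5533 = 19367 J.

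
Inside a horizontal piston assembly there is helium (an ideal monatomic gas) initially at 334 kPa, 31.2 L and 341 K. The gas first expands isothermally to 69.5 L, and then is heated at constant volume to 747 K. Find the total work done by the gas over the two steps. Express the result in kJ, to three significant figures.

Step 1 (isothermal): W = P₁V₁ ln(V₂/V₁) = (10421) ln(69.5/31.2) = 8346 J.
Step 2 (isochoric): W = 0 (constant volume).
W_total = 8346 + 0 = 8346 J.

W_total ≈ 8.35 kJ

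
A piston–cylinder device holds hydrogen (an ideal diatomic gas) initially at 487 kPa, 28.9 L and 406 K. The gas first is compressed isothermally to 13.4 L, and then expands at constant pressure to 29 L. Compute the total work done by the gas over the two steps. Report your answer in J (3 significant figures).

W_total ≈ 5570 J

Step 1 (isothermal): W = P₁V₁ ln(V₂/V₁) = (14074) ln(13.4/28.9) = -10817 J.
After step 1: P = 1050 kPa, V = 13.4 L, T = 406 K.
Step 2 (isobaric): W = PΔV = (1050 kPa)(29 − 13.4 L) = 16385 J.
W_total = -10817 + 16385 = 5568 J.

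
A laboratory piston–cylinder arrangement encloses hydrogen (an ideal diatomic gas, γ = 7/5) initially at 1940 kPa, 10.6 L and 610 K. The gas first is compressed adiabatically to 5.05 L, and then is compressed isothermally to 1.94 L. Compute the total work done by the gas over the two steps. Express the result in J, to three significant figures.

W_total ≈ -44200 J

Step 1 (adiabatic): W = (P₁V₁ − P₂V₂)/(γ−1) = (20564 − 27664)/0.4 = -17750 J.
After step 1: P = 5478 kPa, V = 5.05 L, T = 820.6 K.
Step 2 (isothermal): W = P₁V₁ ln(V₂/V₁) = (27664) ln(1.94/5.05) = -26466 J.
W_total = -17750 − 26466 = -44216 J.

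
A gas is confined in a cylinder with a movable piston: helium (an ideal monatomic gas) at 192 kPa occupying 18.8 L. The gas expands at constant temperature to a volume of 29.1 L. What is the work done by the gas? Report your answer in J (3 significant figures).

W ≈ 1580 J

Isothermal: W = nRT ln(V₂/V₁) = P₁V₁ ln(V₂/V₁).
P₁V₁ = (192 kPa)(18.8 L) = 3610 J.
W = 3610 × ln(29.1/18.8) = 3610 × 0.4369
W_by_gas = 1577 J.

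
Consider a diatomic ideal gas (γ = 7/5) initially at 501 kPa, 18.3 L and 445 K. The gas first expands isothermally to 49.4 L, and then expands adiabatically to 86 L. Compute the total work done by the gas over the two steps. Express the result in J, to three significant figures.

Step 1 (isothermal): W = P₁V₁ ln(V₂/V₁) = (9168) ln(49.4/18.3) = 9105 J.
After step 1: P = 185.6 kPa, V = 49.4 L, T = 445 K.
Step 2 (adiabatic): W = (P₁V₁ − P₂V₂)/(γ−1) = (9168 − 7345)/0.4 = 4559 J.
W_total = 9105 + 4559 = 13663 J.

W_total ≈ 13700 J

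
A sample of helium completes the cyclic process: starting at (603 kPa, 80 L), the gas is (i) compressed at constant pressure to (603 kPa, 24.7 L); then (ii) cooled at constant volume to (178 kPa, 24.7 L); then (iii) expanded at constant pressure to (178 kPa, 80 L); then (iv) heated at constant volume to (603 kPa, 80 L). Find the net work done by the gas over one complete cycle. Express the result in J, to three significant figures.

Constant-volume legs do no work.
W(i) = (603)(24.7 − 80) = -33346 J; W(iii) = (178)(80 − 24.7) = 9843 J.
W_net = -33346 + 9843 = -23502 J (the counter-clockwise enclosed area).

W_net ≈ -23500 J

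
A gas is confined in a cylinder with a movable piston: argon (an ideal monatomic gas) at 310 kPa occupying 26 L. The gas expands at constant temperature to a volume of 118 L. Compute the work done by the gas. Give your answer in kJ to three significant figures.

W ≈ 12.2 kJ

Isothermal: W = nRT ln(V₂/V₁) = P₁V₁ ln(V₂/V₁).
P₁V₁ = (310 kPa)(26 L) = 8060 J.
W = 8060 × ln(118/26) = 8060 × 1.513
W_by_gas = 12191 J.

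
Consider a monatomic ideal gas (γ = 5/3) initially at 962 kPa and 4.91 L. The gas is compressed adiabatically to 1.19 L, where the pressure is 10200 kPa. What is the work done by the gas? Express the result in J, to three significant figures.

W ≈ -11100 J

Adiabatic: W = (P₁V₁ − P₂V₂)/(γ − 1) with γ = 5/3.
P₁V₁ = 4723 J, P₂V₂ = 12138 J.
W = (4723 − 12138) / 0.6667 = -11122 J.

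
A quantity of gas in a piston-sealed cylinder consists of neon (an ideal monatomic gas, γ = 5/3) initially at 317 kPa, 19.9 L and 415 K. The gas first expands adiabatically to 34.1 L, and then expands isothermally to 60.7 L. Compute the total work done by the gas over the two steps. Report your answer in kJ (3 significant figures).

Step 1 (adiabatic): W = (P₁V₁ − P₂V₂)/(γ−1) = (6308 − 4405)/0.667 = 2854 J.
After step 1: P = 129.2 kPa, V = 34.1 L, T = 289.8 K.
Step 2 (isothermal): W = P₁V₁ ln(V₂/V₁) = (4405) ln(60.7/34.1) = 2540 J.
W_total = 2854 + 2540 = 5395 J.

W_total ≈ 5.39 kJ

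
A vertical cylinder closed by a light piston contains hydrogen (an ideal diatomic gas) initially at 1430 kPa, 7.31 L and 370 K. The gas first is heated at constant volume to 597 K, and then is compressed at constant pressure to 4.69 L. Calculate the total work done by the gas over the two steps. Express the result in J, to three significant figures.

W_total ≈ -6050 J

Step 1 (isochoric): W = 0 (constant volume).
After step 1: P = 2307 kPa (V unchanged).
Step 2 (isobaric): W = PΔV = (2307 kPa)(4.69 − 7.31 L) = -6045 J.
W_total = 0 − 6045 = -6045 J.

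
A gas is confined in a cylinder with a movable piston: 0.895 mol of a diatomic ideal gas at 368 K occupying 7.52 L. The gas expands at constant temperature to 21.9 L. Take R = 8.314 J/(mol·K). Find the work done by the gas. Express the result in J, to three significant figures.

Isothermal: W = nRT ln(V₂/V₁).
W = (0.895)(8.314)(368) × ln(21.9/7.52)
  = 2738 × 1.069
W_by_gas = 2927 J.

W ≈ 2930 J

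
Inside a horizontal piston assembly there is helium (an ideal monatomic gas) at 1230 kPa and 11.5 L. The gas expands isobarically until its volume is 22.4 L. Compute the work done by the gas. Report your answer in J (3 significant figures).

W ≈ 13400 J

Isobaric: W = P ΔV.
W = (1230 kPa)(22.4 − 11.5 L) = (1230)(10.9) = 13407 J.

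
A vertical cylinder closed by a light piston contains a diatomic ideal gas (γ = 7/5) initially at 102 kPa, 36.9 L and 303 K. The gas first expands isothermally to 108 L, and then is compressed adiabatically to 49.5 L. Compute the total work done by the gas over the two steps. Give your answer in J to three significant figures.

W_total ≈ 596 J

Step 1 (isothermal): W = P₁V₁ ln(V₂/V₁) = (3764) ln(108/36.9) = 4042 J.
After step 1: P = 34.85 kPa, V = 108 L, T = 303 K.
Step 2 (adiabatic): W = (P₁V₁ − P₂V₂)/(γ−1) = (3764 − 5142)/0.4 = -3446 J.
W_total = 4042 − 3446 = 595.9 J.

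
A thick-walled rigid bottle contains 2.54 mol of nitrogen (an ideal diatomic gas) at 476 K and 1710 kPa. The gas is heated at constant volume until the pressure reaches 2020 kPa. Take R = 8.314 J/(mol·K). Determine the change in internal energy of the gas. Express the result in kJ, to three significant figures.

ΔU ≈ 4.56 kJ

Constant volume ⇒ W = 0, so Q = ΔU = nCᵥΔT with Cᵥ = 5R/2 = 20.79 J/(mol·K).
At constant V, T₂/T₁ = P₂/P₁ ⇒ ΔT = T₁(P₂/P₁ − 1) = 476·(2020/1710 − 1) = 86.29 K.
ΔU = (2.54)(20.79)(86.29) = 4556 J.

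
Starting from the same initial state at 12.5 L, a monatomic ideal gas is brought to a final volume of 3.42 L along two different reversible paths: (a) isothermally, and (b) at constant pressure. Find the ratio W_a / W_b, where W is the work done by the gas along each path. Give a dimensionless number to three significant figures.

Path (a) isothermal: W = P₁V₁ ln(V₂/V₁) → W_a/(P₁V₁) = -1.296.
Path (b) isobaric: W = P₁(V₂ − V₁) → W_b/(P₁V₁) = -0.7264.
W_a / W_b = -1.296 / -0.7264 = 1.784.

W_a / W_b ≈ 1.78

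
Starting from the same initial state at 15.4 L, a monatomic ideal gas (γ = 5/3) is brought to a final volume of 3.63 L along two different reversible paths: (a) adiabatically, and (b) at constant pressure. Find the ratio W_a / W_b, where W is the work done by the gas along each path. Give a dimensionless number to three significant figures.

W_a / W_b ≈ 3.18

Path (a) adiabatic: W = P₁V₁(1 − (V₁/V₂)^(γ−1))/(γ−1) → W_a/(P₁V₁) = -2.431.
Path (b) isobaric: W = P₁(V₂ − V₁) → W_b/(P₁V₁) = -0.7643.
W_a / W_b = -2.431 / -0.7643 = 3.181.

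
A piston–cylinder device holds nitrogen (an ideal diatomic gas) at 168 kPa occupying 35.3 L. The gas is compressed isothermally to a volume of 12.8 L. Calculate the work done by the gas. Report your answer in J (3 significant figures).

Isothermal: W = nRT ln(V₂/V₁) = P₁V₁ ln(V₂/V₁).
P₁V₁ = (168 kPa)(35.3 L) = 5930 J.
W = 5930 × ln(12.8/35.3) = 5930 × -1.014
W_by_gas = -6016 J.

W ≈ -6020 J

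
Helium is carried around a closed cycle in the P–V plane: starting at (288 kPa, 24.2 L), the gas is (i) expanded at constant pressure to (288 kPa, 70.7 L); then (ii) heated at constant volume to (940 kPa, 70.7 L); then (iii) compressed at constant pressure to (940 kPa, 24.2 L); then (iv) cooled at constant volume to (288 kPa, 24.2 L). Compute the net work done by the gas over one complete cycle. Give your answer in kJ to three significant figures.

W_net ≈ -30.3 kJ

Constant-volume legs do no work.
W(i) = (288)(70.7 − 24.2) = 13392 J; W(iii) = (940)(24.2 − 70.7) = -43710 J.
W_net = 13392 − 43710 = -30318 J (the counter-clockwise enclosed area).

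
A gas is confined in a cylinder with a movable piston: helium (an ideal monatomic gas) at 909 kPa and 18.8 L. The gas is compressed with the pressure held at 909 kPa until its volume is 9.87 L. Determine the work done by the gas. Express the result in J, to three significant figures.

W ≈ -8120 J

Isobaric: W = P ΔV.
W = (909 kPa)(9.87 − 18.8 L) = (909)(-8.93) = -8117 J.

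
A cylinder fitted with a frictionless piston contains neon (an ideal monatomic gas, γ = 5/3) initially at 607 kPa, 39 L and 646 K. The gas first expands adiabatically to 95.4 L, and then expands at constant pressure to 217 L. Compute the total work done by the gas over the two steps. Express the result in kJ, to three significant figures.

W_total ≈ 32.6 kJ

Step 1 (adiabatic): W = (P₁V₁ − P₂V₂)/(γ−1) = (23673 − 13040)/0.667 = 15950 J.
After step 1: P = 136.7 kPa, V = 95.4 L, T = 355.8 K.
Step 2 (isobaric): W = PΔV = (136.7 kPa)(217 − 95.4 L) = 16621 J.
W_total = 15950 + 16621 = 32571 J.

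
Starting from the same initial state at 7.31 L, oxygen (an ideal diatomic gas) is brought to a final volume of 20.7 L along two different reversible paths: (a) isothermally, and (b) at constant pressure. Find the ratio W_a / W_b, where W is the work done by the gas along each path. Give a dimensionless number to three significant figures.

W_a / W_b ≈ 0.568

Path (a) isothermal: W = P₁V₁ ln(V₂/V₁) → W_a/(P₁V₁) = 1.041.
Path (b) isobaric: W = P₁(V₂ − V₁) → W_b/(P₁V₁) = 1.832.
W_a / W_b = 1.041 / 1.832 = 0.5683.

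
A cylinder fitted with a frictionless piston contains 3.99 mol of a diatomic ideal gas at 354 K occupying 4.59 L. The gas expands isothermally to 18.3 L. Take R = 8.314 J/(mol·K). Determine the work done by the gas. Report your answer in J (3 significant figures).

W ≈ 16200 J

Isothermal: W = nRT ln(V₂/V₁).
W = (3.99)(8.314)(354) × ln(18.3/4.59)
  = 11743 × 1.383
W_by_gas = 16241 J.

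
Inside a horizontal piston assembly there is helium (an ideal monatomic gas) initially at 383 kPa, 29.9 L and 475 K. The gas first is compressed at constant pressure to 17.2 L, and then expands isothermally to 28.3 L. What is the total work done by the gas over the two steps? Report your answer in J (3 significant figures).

W_total ≈ -1580 J

Step 1 (isobaric): W = PΔV = (383 kPa)(17.2 − 29.9 L) = -4864 J.
After step 1: P = 383 kPa, V = 17.2 L, T = 273.2 K.
Step 2 (isothermal): W = P₁V₁ ln(V₂/V₁) = (6588) ln(28.3/17.2) = 3280 J.
W_total = -4864 + 3280 = -1584 J.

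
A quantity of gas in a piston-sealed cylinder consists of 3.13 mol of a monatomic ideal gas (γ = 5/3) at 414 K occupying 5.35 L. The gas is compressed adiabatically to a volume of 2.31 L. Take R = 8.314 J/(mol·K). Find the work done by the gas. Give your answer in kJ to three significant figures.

W ≈ -12.1 kJ

Adiabatic: TV^(γ−1) = const with γ = 5/3.
T₂ = T₁ (V₁/V₂)^(γ−1) = 414 × (5.35/2.31)^0.667 = 414 × 1.75 = 724.7 K.
W_by = nCᵥ(T₁ − T₂) = (3.13)(12.47)(414 − 724.7) = -12128 J.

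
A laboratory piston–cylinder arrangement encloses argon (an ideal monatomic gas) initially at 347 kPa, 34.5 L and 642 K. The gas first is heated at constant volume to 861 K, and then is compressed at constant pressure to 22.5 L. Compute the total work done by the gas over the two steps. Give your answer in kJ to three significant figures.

W_total ≈ -5.58 kJ

Step 1 (isochoric): W = 0 (constant volume).
After step 1: P = 465.4 kPa (V unchanged).
Step 2 (isobaric): W = PΔV = (465.4 kPa)(22.5 − 34.5 L) = -5584 J.
W_total = 0 − 5584 = -5584 J.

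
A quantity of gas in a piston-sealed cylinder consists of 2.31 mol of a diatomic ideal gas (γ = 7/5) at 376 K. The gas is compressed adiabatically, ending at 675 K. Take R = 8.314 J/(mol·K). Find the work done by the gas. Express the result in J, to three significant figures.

Adiabatic ⇒ Q = 0, so W_by = −ΔU = nCᵥ(T₁ − T₂).
Cᵥ = 5R/2 = 20.79 J/(mol·K).
W = (2.31)(20.79)(376 − 675) = -14356 J.

W ≈ -14400 J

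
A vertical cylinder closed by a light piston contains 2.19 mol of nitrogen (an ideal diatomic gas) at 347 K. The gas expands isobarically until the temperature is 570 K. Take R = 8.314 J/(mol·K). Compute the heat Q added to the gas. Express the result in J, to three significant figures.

Q ≈ 14200 J

Isobaric: W = nRΔT = (2.19)(8.314)(223) = 4060 J.
ΔU = nCᵥΔT with Cᵥ = 5R/2: ΔU = (2.19)(20.79)(223) = 10151 J.
Q = ΔU + W = 10151 + 4060 = 14211 J.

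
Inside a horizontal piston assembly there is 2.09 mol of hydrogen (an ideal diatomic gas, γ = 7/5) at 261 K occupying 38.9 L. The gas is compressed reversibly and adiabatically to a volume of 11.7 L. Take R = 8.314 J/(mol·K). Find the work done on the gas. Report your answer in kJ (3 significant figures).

Adiabatic: TV^(γ−1) = const with γ = 7/5.
T₂ = T₁ (V₁/V₂)^(γ−1) = 261 × (38.9/11.7)^0.4 = 261 × 1.617 = 422 K.
W_by = nCᵥ(T₁ − T₂) = (2.09)(20.79)(261 − 422) = -6995 J.
Work on gas = −W_by = 6995 J.

W ≈ 7.00 kJ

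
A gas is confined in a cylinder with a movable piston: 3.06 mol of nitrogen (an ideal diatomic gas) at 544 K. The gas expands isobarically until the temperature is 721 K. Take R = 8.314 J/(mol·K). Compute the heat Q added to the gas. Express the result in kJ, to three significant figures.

Q ≈ 15.8 kJ

Isobaric: W = nRΔT = (3.06)(8.314)(177) = 4503 J.
ΔU = nCᵥΔT with Cᵥ = 5R/2: ΔU = (3.06)(20.79)(177) = 11258 J.
Q = ΔU + W = 11258 + 4503 = 15761 J.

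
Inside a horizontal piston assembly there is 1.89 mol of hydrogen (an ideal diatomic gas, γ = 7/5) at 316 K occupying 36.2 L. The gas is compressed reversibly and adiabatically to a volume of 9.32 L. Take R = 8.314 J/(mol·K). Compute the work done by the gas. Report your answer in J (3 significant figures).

Adiabatic: TV^(γ−1) = const with γ = 7/5.
T₂ = T₁ (V₁/V₂)^(γ−1) = 316 × (36.2/9.32)^0.4 = 316 × 1.721 = 543.8 K.
W_by = nCᵥ(T₁ − T₂) = (1.89)(20.79)(316 − 543.8) = -8947 J.

W ≈ -8950 J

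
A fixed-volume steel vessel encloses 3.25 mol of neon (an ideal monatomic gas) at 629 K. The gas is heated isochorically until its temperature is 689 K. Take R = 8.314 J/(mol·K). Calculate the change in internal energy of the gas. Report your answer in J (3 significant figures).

ΔU ≈ 2430 J

Constant volume ⇒ W = 0, so Q = ΔU = nCᵥΔT with Cᵥ = 3R/2 = 12.47 J/(mol·K).
ΔU = (3.25)(12.47)(689 − 629) = 2432 J.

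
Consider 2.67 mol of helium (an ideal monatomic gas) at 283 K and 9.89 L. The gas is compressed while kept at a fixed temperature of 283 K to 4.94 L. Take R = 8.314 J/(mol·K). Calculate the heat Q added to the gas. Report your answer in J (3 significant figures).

Q ≈ -4360 J

Isothermal ⇒ ΔU = 0, so Q = W = nRT ln(V₂/V₁).
Q = (2.67)(8.314)(283) ln(4.94/9.89) = 6282 × -0.6942 = -4361 J.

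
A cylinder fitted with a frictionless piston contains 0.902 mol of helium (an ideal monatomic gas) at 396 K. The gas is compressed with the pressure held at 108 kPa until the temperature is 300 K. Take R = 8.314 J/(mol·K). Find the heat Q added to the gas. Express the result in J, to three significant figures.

Isobaric: W = nRΔT = (0.902)(8.314)(-96) = -719.9 J.
ΔU = nCᵥΔT with Cᵥ = 3R/2: ΔU = (0.902)(12.47)(-96) = -1080 J.
Q = ΔU + W = -1080 − 719.9 = -1800 J.

Q ≈ -1800 J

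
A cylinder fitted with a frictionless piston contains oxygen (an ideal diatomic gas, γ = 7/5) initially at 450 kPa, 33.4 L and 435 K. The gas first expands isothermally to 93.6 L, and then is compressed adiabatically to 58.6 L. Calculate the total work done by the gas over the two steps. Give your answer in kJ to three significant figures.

Step 1 (isothermal): W = P₁V₁ ln(V₂/V₁) = (15030) ln(93.6/33.4) = 15488 J.
After step 1: P = 160.6 kPa, V = 93.6 L, T = 435 K.
Step 2 (adiabatic): W = (P₁V₁ − P₂V₂)/(γ−1) = (15030 − 18126)/0.4 = -7741 J.
W_total = 15488 − 7741 = 7747 J.

W_total ≈ 7.75 kJ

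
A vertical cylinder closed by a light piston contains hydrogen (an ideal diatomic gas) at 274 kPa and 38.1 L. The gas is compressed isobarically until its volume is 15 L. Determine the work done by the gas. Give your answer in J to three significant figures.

Isobaric: W = P ΔV.
W = (274 kPa)(15 − 38.1 L) = (274)(-23.1) = -6329 J.

W ≈ -6330 J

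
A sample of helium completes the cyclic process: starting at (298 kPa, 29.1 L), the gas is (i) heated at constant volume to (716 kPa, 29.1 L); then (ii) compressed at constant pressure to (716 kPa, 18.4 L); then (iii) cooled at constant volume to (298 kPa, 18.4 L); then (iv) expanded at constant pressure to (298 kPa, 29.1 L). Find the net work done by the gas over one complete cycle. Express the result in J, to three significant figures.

Constant-volume legs do no work.
W(ii) = (716)(18.4 − 29.1) = -7661 J; W(iv) = (298)(29.1 − 18.4) = 3189 J.
W_net = -7661 + 3189 = -4473 J (the counter-clockwise enclosed area).

W_net ≈ -4470 J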